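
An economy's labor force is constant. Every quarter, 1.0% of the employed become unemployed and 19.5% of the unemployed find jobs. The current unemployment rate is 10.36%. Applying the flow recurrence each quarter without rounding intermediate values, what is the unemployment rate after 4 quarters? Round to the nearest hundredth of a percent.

Unemployment rate after four quarters ≈ 7.07%.

With a fixed labor force, u_{t+1} = u_t + s·(1−u_t) − f·u_t = u_t·(1−s−f) + s.
Here 1−s−f = 0.795 and s = 0.010.
u_1 = 0.103600 × 0.795 + 0.010 = 0.092362.
u_2 = 0.092362 × 0.795 + 0.010 = 0.083428.
u_3 = 0.083428 × 0.795 + 0.010 = 0.076325.
u_4 = 0.076325 × 0.795 + 0.010 = 0.070678.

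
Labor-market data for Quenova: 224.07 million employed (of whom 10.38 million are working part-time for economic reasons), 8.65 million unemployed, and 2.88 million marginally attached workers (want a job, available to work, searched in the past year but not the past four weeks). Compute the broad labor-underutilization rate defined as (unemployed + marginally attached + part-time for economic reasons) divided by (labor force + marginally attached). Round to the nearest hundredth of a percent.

Labor force = 224.07 + 8.65 = 232.72 million.
Numerator = 8.65 + 2.88 + 10.38 = 21.91 million.
Denominator = 232.72 + 2.88 = 235.60 million.
Broad rate = 21.91 / 235.60 = 9.30%.

Broad underutilization rate ≈ 9.30%.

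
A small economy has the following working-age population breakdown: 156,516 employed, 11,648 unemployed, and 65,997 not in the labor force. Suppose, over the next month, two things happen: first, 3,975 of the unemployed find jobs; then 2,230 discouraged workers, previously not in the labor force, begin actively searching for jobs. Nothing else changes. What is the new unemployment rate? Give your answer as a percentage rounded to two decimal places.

New unemployment rate ≈ 5.81%.

Initially, labor force = 156,516 + 11,648 = 168,164, so u = 11,648/168,164 = 6.93%.
After the first change, unemployed falls and employed rises by 3,975; labor force unchanged → E = 160,491, U = 7,673, labor force = 168,164.
After the second change, unemployed and labor force both rise by 2,230 → E = 160,491, U = 9,903, labor force = 170,394.
New unemployment rate = 9,903 / 170,394 = 5.81%.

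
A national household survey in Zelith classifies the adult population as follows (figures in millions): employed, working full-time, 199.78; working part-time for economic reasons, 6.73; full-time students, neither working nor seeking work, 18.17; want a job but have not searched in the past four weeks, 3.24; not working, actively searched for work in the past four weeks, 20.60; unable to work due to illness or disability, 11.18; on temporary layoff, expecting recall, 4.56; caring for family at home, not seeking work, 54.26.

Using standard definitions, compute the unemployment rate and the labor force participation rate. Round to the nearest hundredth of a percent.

Employed = 199.78 + 6.73 = 206.51 million (anyone who worked, including part-time for economic reasons, counts as employed).
Unemployed = 20.60 + 4.56 = 25.16 million (jobless and actively searching, or on temporary layoff).
Labor force = 206.51 + 25.16 = 231.67 million.
Not in labor force = 18.17 + 3.24 + 11.18 + 54.26 = 86.85 million (those not working and not actively searching are outside the labor force — including those who want a job but have given up searching).
Civilian working-age population = 231.67 + 86.85 = 318.52 million.
Unemployment rate = 25.16 / 231.67 = 10.86%.
Labor force participation rate = 231.67 / 318.52 = 72.73%.

Unemployment rate ≈ 10.86%; labor force participation rate ≈ 72.73%.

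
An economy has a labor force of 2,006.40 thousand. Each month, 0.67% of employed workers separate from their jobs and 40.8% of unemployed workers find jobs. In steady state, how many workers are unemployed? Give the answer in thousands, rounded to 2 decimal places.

About 32.42 thousand are unemployed in steady state.

Steady-state unemployment rate u* = s/(s+f) = 0.67/(0.67+40.8) = 0.016156.
Unemployed = u* × labor force = 0.016156 × 2,006.40 ≈ 32.42 thousand.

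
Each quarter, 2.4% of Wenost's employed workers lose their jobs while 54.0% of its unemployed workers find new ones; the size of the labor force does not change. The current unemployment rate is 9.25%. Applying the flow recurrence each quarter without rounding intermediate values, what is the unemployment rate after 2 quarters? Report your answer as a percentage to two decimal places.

Unemployment rate after two quarters ≈ 5.20%.

With a fixed labor force, u_{t+1} = u_t + s·(1−u_t) − f·u_t = u_t·(1−s−f) + s.
Here 1−s−f = 0.436 and s = 0.024.
u_1 = 0.092500 × 0.436 + 0.024 = 0.064330.
u_2 = 0.064330 × 0.436 + 0.024 = 0.052048.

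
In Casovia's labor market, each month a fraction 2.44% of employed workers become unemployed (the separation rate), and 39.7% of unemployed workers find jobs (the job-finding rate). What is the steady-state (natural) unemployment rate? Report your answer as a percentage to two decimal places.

At steady state the flows balance: s·E = f·U, so U/(E+U) = s/(s+f).
u* = 2.44 / (2.44 + 39.7) = 2.44 / 42.14 = 5.79%.

Steady-state unemployment rate ≈ 5.79%.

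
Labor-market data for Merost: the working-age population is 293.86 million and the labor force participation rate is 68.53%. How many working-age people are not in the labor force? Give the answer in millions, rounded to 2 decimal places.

Share not in the labor force = 1 − 0.6853 = 0.3147.
Not in labor force = 0.3147 × 293.86 ≈ 92.48 million.

About 92.48 million are not in the labor force.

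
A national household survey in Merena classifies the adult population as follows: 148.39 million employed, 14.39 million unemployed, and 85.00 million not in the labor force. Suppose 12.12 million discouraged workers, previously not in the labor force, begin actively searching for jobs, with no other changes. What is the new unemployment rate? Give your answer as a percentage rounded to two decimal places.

Initially, labor force = 148.39 + 14.39 = 162.78 million, so u = 14.39/162.78 = 8.84%.
After the change, unemployed and labor force both rise by 12.12 → E = 148.39, U = 26.51, labor force = 174.90 million.
New unemployment rate = 26.51 / 174.90 = 15.16%.

New unemployment rate ≈ 15.16%.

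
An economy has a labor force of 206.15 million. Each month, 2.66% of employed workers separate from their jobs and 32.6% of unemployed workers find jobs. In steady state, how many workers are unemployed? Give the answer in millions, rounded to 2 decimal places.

Steady-state unemployment rate u* = s/(s+f) = 2.66/(2.66+32.6) = 0.075440.
Unemployed = u* × labor force = 0.075440 × 206.15 ≈ 15.55 million.

About 15.55 million are unemployed in steady state.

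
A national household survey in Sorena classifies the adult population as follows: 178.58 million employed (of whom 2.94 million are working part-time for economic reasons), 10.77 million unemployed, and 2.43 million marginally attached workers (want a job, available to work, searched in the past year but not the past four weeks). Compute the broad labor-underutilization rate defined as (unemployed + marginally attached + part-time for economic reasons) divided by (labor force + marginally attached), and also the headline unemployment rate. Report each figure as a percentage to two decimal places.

Broad underutilization rate ≈ 8.42%; headline unemployment rate ≈ 5.69%.

Labor force = 178.58 + 10.77 = 189.35 million.
Numerator = 10.77 + 2.43 + 2.94 = 16.14 million.
Denominator = 189.35 + 2.43 = 191.78 million.
Broad rate = 16.14 / 191.78 = 8.42%.
Headline unemployment rate = 10.77 / 189.35 = 5.69%.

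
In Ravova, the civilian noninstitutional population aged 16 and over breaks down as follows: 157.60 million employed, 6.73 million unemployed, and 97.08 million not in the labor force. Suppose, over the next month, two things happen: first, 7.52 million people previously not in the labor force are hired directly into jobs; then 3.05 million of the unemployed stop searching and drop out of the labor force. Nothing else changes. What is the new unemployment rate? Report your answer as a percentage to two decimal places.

Initially, labor force = 157.60 + 6.73 = 164.33 million, so u = 6.73/164.33 = 4.10%.
After the first change, employed and labor force both rise by 7.52; unemployed unchanged → E = 165.12, U = 6.73, labor force = 171.85 million.
After the second change, unemployed and labor force both fall by 3.05 → E = 165.12, U = 3.68, labor force = 168.80 million.
New unemployment rate = 3.68 / 168.80 = 2.18%.

New unemployment rate ≈ 2.18%.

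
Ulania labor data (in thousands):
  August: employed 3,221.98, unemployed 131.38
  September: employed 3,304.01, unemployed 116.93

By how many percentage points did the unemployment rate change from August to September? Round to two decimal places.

August: labor force = 3,221.98 + 131.38 = 3,353.36; u = 131.38/3,353.36 = 3.92%.
September: labor force = 3,304.01 + 116.93 = 3,420.94; u = 116.93/3,420.94 = 3.42%.
Change = 3.42% − 3.92% = −0.50 pp.

The unemployment rate changed by −0.50 percentage points.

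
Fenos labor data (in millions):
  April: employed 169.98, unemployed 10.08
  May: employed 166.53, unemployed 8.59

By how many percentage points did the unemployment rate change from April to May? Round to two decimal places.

The unemployment rate changed by −0.69 percentage points.

April: labor force = 169.98 + 10.08 = 180.06; u = 10.08/180.06 = 5.60%.
May: labor force = 166.53 + 8.59 = 175.12; u = 8.59/175.12 = 4.91%.
Change = 4.91% − 5.60% = −0.69 pp.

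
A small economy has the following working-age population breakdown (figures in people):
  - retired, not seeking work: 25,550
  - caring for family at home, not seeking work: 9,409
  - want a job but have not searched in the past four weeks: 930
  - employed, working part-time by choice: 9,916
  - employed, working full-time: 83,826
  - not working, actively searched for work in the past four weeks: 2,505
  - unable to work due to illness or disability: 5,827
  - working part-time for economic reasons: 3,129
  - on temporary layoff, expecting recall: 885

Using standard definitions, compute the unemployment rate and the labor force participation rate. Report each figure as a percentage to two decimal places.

Unemployment rate ≈ 3.38%; labor force participation rate ≈ 70.62%.

Employed = 9,916 + 83,826 + 3,129 = 96,871 (anyone who worked, including part-time for economic reasons, counts as employed).
Unemployed = 2,505 + 885 = 3,390 (jobless and actively searching, or on temporary layoff).
Labor force = 96,871 + 3,390 = 100,261.
Not in labor force = 25,550 + 9,409 + 930 + 5,827 = 41,716 (those not working and not actively searching are outside the labor force — including those who want a job but have given up searching).
Civilian working-age population = 100,261 + 41,716 = 141,977.
Unemployment rate = 3,390 / 100,261 = 3.38%.
Labor force participation rate = 100,261 / 141,977 = 70.62%.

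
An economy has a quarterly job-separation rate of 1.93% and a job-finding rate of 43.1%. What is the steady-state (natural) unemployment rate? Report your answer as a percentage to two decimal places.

At steady state the flows balance: s·E = f·U, so U/(E+U) = s/(s+f).
u* = 1.93 / (1.93 + 43.1) = 1.93 / 45.03 = 4.29%.

Steady-state unemployment rate ≈ 4.29%.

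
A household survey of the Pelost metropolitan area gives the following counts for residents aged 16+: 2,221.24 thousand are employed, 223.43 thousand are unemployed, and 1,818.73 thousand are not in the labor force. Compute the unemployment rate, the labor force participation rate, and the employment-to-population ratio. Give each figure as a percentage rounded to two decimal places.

Unemployment rate ≈ 9.14%; labor force participation rate ≈ 57.34%; employment-population ratio ≈ 52.10%.

Labor force = employed + unemployed = 2,221.24 + 223.43 = 2,444.67 thousand.
Working-age population = 2,444.67 + 1,818.73 = 4,263.40 thousand.
Unemployment rate = 223.43 / 2,444.67 = 9.14%.
Labor force participation rate = 2,444.67 / 4,263.40 = 57.34%.
Employment-population ratio = 2,221.24 / 4,263.40 = 52.10%.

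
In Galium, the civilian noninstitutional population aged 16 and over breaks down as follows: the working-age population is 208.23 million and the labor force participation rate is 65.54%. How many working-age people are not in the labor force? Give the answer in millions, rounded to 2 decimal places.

Share not in the labor force = 1 − 0.6554 = 0.3446.
Not in labor force = 0.3446 × 208.23 ≈ 71.76 million.

About 71.76 million are not in the labor force.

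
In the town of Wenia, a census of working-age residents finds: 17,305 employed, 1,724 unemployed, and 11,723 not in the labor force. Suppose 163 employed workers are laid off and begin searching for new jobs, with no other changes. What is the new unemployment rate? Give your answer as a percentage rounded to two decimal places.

New unemployment rate ≈ 9.92%.

Initially, labor force = 17,305 + 1,724 = 19,029, so u = 1,724/19,029 = 9.06%.
After the change, employed falls and unemployed rises by 163; labor force unchanged → E = 17,142, U = 1,887, labor force = 19,029.
New unemployment rate = 1,887 / 19,029 = 9.92%.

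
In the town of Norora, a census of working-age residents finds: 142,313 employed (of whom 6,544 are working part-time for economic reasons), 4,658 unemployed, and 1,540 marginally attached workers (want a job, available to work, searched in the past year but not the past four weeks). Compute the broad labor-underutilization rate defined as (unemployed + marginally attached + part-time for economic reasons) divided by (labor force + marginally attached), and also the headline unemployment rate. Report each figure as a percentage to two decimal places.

Labor force = 142,313 + 4,658 = 146,971.
Numerator = 4,658 + 1,540 + 6,544 = 12,742.
Denominator = 146,971 + 1,540 = 148,511.
Broad rate = 12,742 / 148,511 = 8.58%.
Headline unemployment rate = 4,658 / 146,971 = 3.17%.

Broad underutilization rate ≈ 8.58%; headline unemployment rate ≈ 3.17%.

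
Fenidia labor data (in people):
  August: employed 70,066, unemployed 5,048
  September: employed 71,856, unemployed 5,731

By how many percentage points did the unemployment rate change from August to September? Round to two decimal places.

August: labor force = 70,066 + 5,048 = 75,114; u = 5,048/75,114 = 6.72%.
September: labor force = 71,856 + 5,731 = 77,587; u = 5,731/77,587 = 7.39%.
Change = 7.39% − 6.72% = +0.67 pp.

The unemployment rate changed by +0.67 percentage points.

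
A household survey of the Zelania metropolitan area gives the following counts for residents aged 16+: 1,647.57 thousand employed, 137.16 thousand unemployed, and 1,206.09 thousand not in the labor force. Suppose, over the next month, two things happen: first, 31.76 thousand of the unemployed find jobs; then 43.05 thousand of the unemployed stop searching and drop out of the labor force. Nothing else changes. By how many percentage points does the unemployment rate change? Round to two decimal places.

The unemployment rate changes by −4.11 percentage points.

Initially, labor force = 1,647.57 + 137.16 = 1,784.73 thousand, so u = 137.16/1,784.73 = 7.69%.
After the first change, unemployed falls and employed rises by 31.76; labor force unchanged → E = 1,679.33, U = 105.40, labor force = 1,784.73 thousand.
After the second change, unemployed and labor force both fall by 43.05 → E = 1,679.33, U = 62.35, labor force = 1,741.68 thousand.
New unemployment rate = 62.35 / 1,741.68 = 3.58%.
Change = 3.58% − 7.69% = −4.11 percentage points.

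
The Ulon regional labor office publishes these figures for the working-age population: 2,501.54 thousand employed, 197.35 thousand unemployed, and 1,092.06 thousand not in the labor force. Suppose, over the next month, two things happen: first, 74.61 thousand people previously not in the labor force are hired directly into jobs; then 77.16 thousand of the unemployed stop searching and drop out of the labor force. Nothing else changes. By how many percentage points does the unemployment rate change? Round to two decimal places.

Initially, labor force = 2,501.54 + 197.35 = 2,698.89 thousand, so u = 197.35/2,698.89 = 7.31%.
After the first change, employed and labor force both rise by 74.61; unemployed unchanged → E = 2,576.15, U = 197.35, labor force = 2,773.50 thousand.
After the second change, unemployed and labor force both fall by 77.16 → E = 2,576.15, U = 120.19, labor force = 2,696.34 thousand.
New unemployment rate = 120.19 / 2,696.34 = 4.46%.
Change = 4.46% − 7.31% = −2.85 percentage points.

The unemployment rate changes by −2.85 percentage points.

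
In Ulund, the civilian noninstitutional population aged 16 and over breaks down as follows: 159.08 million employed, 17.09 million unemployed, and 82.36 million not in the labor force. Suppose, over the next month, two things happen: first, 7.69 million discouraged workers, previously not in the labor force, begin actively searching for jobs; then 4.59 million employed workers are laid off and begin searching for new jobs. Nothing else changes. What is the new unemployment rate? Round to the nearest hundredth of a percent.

Initially, labor force = 159.08 + 17.09 = 176.17 million, so u = 17.09/176.17 = 9.70%.
After the first change, unemployed and labor force both rise by 7.69 → E = 159.08, U = 24.78, labor force = 183.86 million.
After the second change, employed falls and unemployed rises by 4.59; labor force unchanged → E = 154.49, U = 29.37, labor force = 183.86 million.
New unemployment rate = 29.37 / 183.86 = 15.97%.

New unemployment rate ≈ 15.97%.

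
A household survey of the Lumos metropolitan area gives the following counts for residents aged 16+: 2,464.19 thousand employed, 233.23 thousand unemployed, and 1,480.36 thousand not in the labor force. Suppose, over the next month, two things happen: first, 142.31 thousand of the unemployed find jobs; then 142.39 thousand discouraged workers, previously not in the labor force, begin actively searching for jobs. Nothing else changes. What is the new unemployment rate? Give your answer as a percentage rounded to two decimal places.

New unemployment rate ≈ 8.22%.

Initially, labor force = 2,464.19 + 233.23 = 2,697.42 thousand, so u = 233.23/2,697.42 = 8.65%.
After the first change, unemployed falls and employed rises by 142.31; labor force unchanged → E = 2,606.50, U = 90.92, labor force = 2,697.42 thousand.
After the second change, unemployed and labor force both rise by 142.39 → E = 2,606.50, U = 233.31, labor force = 2,839.81 thousand.
New unemployment rate = 233.31 / 2,839.81 = 8.22%.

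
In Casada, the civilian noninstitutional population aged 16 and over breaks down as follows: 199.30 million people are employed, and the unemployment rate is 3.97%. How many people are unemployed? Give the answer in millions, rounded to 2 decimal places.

Let U be the number unemployed. The labor force is E + U, and U/(E+U) = 0.0397.
So U = 0.0397 × 199.30 / (1 − 0.0397) = 7.9122 / 0.9603 ≈ 8.24 million.

About 8.24 million are unemployed.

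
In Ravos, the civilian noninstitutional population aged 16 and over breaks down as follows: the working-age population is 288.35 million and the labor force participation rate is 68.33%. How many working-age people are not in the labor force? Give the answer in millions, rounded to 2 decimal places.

About 91.32 million are not in the labor force.

Share not in the labor force = 1 − 0.6833 = 0.3167.
Not in labor force = 0.3167 × 288.35 ≈ 91.32 million.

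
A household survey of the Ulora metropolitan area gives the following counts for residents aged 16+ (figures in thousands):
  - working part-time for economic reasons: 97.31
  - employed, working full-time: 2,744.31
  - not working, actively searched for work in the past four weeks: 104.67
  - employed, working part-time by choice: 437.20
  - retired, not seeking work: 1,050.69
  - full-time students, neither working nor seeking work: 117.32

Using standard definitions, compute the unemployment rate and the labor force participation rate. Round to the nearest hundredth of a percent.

Unemployment rate ≈ 3.09%; labor force participation rate ≈ 74.34%.

Employed = 97.31 + 2,744.31 + 437.20 = 3,278.82 thousand (anyone who worked, including part-time for economic reasons, counts as employed).
Unemployed = 104.67 thousand.
Labor force = 3,278.82 + 104.67 = 3,383.49 thousand.
Not in labor force = 1,050.69 + 117.32 = 1,168.01 thousand (those not working and not actively searching are outside the labor force).
Civilian working-age population = 3,383.49 + 1,168.01 = 4,551.50 thousand.
Unemployment rate = 104.67 / 3,383.49 = 3.09%.
Labor force participation rate = 3,383.49 / 4,551.50 = 74.34%.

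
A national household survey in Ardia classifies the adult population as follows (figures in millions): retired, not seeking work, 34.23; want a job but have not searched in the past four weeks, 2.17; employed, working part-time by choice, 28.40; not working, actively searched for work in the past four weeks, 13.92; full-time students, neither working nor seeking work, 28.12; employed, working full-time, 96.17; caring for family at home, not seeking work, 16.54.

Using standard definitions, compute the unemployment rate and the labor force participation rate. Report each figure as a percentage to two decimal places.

Unemployment rate ≈ 10.05%; labor force participation rate ≈ 63.08%.

Employed = 28.40 + 96.17 = 124.57 million.
Unemployed = 13.92 million.
Labor force = 124.57 + 13.92 = 138.49 million.
Not in labor force = 34.23 + 2.17 + 28.12 + 16.54 = 81.06 million (those not working and not actively searching are outside the labor force — including those who want a job but have given up searching).
Civilian working-age population = 138.49 + 81.06 = 219.55 million.
Unemployment rate = 13.92 / 138.49 = 10.05%.
Labor force participation rate = 138.49 / 219.55 = 63.08%.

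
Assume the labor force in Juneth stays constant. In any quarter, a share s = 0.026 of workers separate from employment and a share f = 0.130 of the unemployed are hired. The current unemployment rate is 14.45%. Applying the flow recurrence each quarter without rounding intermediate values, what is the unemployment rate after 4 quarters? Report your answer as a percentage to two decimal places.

Unemployment rate after four quarters ≈ 15.54%.

With a fixed labor force, u_{t+1} = u_t + s·(1−u_t) − f·u_t = u_t·(1−s−f) + s.
Here 1−s−f = 0.844 and s = 0.026.
u_1 = 0.144500 × 0.844 + 0.026 = 0.147958.
u_2 = 0.147958 × 0.844 + 0.026 = 0.150877.
u_3 = 0.150877 × 0.844 + 0.026 = 0.153340.
u_4 = 0.153340 × 0.844 + 0.026 = 0.155419.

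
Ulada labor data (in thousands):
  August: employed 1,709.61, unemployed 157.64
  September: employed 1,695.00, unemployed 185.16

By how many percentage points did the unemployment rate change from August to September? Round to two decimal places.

The unemployment rate changed by +1.41 percentage points.

August: labor force = 1,709.61 + 157.64 = 1,867.25; u = 157.64/1,867.25 = 8.44%.
September: labor force = 1,695.00 + 185.16 = 1,880.16; u = 185.16/1,880.16 = 9.85%.
Change = 9.85% − 8.44% = +1.41 pp.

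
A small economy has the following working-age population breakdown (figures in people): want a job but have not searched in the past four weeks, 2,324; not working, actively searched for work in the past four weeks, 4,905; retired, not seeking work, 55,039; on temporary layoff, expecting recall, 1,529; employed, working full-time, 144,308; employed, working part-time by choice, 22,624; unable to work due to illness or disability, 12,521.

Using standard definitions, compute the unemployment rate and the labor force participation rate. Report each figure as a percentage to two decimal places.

Employed = 144,308 + 22,624 = 166,932.
Unemployed = 4,905 + 1,529 = 6,434 (jobless and actively searching, or on temporary layoff).
Labor force = 166,932 + 6,434 = 173,366.
Not in labor force = 2,324 + 55,039 + 12,521 = 69,884 (those not working and not actively searching are outside the labor force — including those who want a job but have given up searching).
Civilian working-age population = 173,366 + 69,884 = 243,250.
Unemployment rate = 6,434 / 173,366 = 3.71%.
Labor force participation rate = 173,366 / 243,250 = 71.27%.

Unemployment rate ≈ 3.71%; labor force participation rate ≈ 71.27%.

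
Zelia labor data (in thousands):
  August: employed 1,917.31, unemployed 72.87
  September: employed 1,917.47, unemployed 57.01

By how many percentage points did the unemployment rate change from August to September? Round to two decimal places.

August: labor force = 1,917.31 + 72.87 = 1,990.18; u = 72.87/1,990.18 = 3.66%.
September: labor force = 1,917.47 + 57.01 = 1,974.48; u = 57.01/1,974.48 = 2.89%.
Change = 2.89% − 3.66% = −0.77 pp.

The unemployment rate changed by −0.77 percentage points.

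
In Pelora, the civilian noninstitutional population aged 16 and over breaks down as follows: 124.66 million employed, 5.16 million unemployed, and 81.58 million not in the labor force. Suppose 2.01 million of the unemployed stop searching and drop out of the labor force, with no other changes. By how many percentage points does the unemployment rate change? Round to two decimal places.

Initially, labor force = 124.66 + 5.16 = 129.82 million, so u = 5.16/129.82 = 3.97%.
After the change, unemployed and labor force both fall by 2.01 → E = 124.66, U = 3.15, labor force = 127.81 million.
New unemployment rate = 3.15 / 127.81 = 2.46%.
Change = 2.46% − 3.97% = −1.51 percentage points.

The unemployment rate changes by −1.51 percentage points.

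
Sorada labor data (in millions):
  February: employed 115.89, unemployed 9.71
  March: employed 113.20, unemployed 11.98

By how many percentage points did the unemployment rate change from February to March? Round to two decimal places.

February: labor force = 115.89 + 9.71 = 125.60; u = 9.71/125.60 = 7.73%.
March: labor force = 113.20 + 11.98 = 125.18; u = 11.98/125.18 = 9.57%.
Change = 9.57% − 7.73% = +1.84 pp.

The unemployment rate changed by +1.84 percentage points.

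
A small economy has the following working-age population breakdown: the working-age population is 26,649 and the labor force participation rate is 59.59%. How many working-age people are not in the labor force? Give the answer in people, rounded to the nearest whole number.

Share not in the labor force = 1 − 0.5959 = 0.4041.
Not in labor force = 0.4041 × 26,649 ≈ 10,769.

About 10,769 are not in the labor force.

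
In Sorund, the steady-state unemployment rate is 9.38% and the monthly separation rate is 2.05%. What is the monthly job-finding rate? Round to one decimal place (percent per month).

From u* = s/(s+f): f = s·(1−u)/u.
f = 2.05 × (1 − 0.0938) / 0.0938 = 1.8577 / 0.0938 ≈ 19.8% per month.

Job-finding rate ≈ 19.8% per month.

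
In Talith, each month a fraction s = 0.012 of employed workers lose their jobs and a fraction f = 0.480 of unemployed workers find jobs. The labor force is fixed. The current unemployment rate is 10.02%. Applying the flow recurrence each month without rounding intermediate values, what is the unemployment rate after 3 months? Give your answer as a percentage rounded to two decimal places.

Unemployment rate after three months ≈ 3.43%.

With a fixed labor force, u_{t+1} = u_t + s·(1−u_t) − f·u_t = u_t·(1−s−f) + s.
Here 1−s−f = 0.508 and s = 0.012.
u_1 = 0.100200 × 0.508 + 0.012 = 0.062902.
u_2 = 0.062902 × 0.508 + 0.012 = 0.043954.
u_3 = 0.043954 × 0.508 + 0.012 = 0.034329.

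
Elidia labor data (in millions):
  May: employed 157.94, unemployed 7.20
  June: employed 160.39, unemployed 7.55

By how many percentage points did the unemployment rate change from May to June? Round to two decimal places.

May: labor force = 157.94 + 7.20 = 165.14; u = 7.20/165.14 = 4.36%.
June: labor force = 160.39 + 7.55 = 167.94; u = 7.55/167.94 = 4.50%.
Change = 4.50% − 4.36% = +0.14 pp.

The unemployment rate changed by +0.14 percentage points.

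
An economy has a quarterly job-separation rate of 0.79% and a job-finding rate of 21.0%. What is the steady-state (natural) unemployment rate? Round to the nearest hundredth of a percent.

At steady state the flows balance: s·E = f·U, so U/(E+U) = s/(s+f).
u* = 0.79 / (0.79 + 21.0) = 0.79 / 21.79 = 3.63%.

Steady-state unemployment rate ≈ 3.63%.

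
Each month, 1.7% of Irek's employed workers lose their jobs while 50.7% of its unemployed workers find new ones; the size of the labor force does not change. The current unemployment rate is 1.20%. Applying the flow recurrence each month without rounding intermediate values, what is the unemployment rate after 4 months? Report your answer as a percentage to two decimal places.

With a fixed labor force, u_{t+1} = u_t + s·(1−u_t) − f·u_t = u_t·(1−s−f) + s.
Here 1−s−f = 0.476 and s = 0.017.
u_1 = 0.012000 × 0.476 + 0.017 = 0.022712.
u_2 = 0.022712 × 0.476 + 0.017 = 0.027811.
u_3 = 0.027811 × 0.476 + 0.017 = 0.030238.
u_4 = 0.030238 × 0.476 + 0.017 = 0.031393.

Unemployment rate after four months ≈ 3.14%.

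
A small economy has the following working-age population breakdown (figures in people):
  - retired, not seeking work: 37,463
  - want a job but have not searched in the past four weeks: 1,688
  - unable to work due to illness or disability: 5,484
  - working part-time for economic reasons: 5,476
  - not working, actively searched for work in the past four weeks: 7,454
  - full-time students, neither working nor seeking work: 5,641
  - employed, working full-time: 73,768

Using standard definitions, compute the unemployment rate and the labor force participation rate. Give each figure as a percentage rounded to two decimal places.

Employed = 5,476 + 73,768 = 79,244 (anyone who worked, including part-time for economic reasons, counts as employed).
Unemployed = 7,454.
Labor force = 79,244 + 7,454 = 86,698.
Not in labor force = 37,463 + 1,688 + 5,484 + 5,641 = 50,276 (those not working and not actively searching are outside the labor force — including those who want a job but have given up searching).
Civilian working-age population = 86,698 + 50,276 = 136,974.
Unemployment rate = 7,454 / 86,698 = 8.60%.
Labor force participation rate = 86,698 / 136,974 = 63.30%.

Unemployment rate ≈ 8.60%; labor force participation rate ≈ 63.30%.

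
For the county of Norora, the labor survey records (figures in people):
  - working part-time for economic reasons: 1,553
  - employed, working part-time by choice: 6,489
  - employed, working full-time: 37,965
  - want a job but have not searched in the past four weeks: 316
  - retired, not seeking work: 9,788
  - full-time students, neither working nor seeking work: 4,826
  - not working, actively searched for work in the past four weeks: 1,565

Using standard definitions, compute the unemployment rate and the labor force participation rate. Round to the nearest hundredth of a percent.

Unemployment rate ≈ 3.29%; labor force participation rate ≈ 76.11%.

Employed = 1,553 + 6,489 + 37,965 = 46,007 (anyone who worked, including part-time for economic reasons, counts as employed).
Unemployed = 1,565.
Labor force = 46,007 + 1,565 = 47,572.
Not in labor force = 316 + 9,788 + 4,826 = 14,930 (those not working and not actively searching are outside the labor force — including those who want a job but have given up searching).
Civilian working-age population = 47,572 + 14,930 = 62,502.
Unemployment rate = 1,565 / 47,572 = 3.29%.
Labor force participation rate = 47,572 / 62,502 = 76.11%.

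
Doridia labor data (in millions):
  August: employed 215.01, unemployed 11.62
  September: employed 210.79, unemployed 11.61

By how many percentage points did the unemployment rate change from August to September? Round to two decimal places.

August: labor force = 215.01 + 11.62 = 226.63; u = 11.62/226.63 = 5.13%.
September: labor force = 210.79 + 11.61 = 222.40; u = 11.61/222.40 = 5.22%.
Change = 5.22% − 5.13% = +0.09 pp.

The unemployment rate changed by +0.09 percentage points.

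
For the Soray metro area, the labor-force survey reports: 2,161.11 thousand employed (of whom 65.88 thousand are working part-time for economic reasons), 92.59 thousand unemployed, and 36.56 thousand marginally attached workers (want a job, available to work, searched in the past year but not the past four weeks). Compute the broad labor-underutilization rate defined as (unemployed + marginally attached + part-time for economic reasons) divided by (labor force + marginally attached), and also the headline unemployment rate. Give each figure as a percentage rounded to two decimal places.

Broad underutilization rate ≈ 8.52%; headline unemployment rate ≈ 4.11%.

Labor force = 2,161.11 + 92.59 = 2,253.70 thousand.
Numerator = 92.59 + 36.56 + 65.88 = 195.03 thousand.
Denominator = 2,253.70 + 36.56 = 2,290.26 thousand.
Broad rate = 195.03 / 2,290.26 = 8.52%.
Headline unemployment rate = 92.59 / 2,253.70 = 4.11%.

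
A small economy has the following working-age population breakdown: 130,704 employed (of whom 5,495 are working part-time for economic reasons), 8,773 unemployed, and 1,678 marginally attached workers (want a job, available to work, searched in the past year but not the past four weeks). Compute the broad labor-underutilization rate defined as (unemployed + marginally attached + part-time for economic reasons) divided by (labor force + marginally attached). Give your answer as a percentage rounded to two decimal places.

Labor force = 130,704 + 8,773 = 139,477.
Numerator = 8,773 + 1,678 + 5,495 = 15,946.
Denominator = 139,477 + 1,678 = 141,155.
Broad rate = 15,946 / 141,155 = 11.30%.

Broad underutilization rate ≈ 11.30%.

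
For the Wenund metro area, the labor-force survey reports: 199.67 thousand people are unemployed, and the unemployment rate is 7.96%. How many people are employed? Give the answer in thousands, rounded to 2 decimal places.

Labor force = U / u = 199.67 / 0.0796 ≈ 2,508.42 thousand.
Employed = labor force − unemployed = 2,508.42 − 199.67 = 2,308.75 thousand.

About 2,308.75 thousand are employed.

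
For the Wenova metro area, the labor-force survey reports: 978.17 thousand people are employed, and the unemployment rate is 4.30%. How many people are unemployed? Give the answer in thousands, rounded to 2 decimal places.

About 43.95 thousand are unemployed.

Let U be the number unemployed. The labor force is E + U, and U/(E+U) = 0.0430.
So U = 0.0430 × 978.17 / (1 − 0.0430) = 42.0613 / 0.9570 ≈ 43.95 thousand.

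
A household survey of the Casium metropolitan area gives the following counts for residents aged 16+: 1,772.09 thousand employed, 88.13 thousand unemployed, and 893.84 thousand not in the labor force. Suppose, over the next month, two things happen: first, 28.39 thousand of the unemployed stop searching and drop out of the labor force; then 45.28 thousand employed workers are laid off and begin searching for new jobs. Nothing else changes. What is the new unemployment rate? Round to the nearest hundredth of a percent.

Initially, labor force = 1,772.09 + 88.13 = 1,860.22 thousand, so u = 88.13/1,860.22 = 4.74%.
After the first change, unemployed and labor force both fall by 28.39 → E = 1,772.09, U = 59.74, labor force = 1,831.83 thousand.
After the second change, employed falls and unemployed rises by 45.28; labor force unchanged → E = 1,726.81, U = 105.02, labor force = 1,831.83 thousand.
New unemployment rate = 105.02 / 1,831.83 = 5.73%.

New unemployment rate ≈ 5.73%.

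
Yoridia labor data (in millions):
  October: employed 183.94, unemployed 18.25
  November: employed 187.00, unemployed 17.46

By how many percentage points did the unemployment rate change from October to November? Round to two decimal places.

The unemployment rate changed by −0.49 percentage points.

October: labor force = 183.94 + 18.25 = 202.19; u = 18.25/202.19 = 9.03%.
November: labor force = 187.00 + 17.46 = 204.46; u = 17.46/204.46 = 8.54%.
Change = 8.54% − 9.03% = −0.49 pp.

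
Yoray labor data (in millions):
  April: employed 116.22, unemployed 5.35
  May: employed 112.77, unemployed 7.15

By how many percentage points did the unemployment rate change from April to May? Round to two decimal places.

April: labor force = 116.22 + 5.35 = 121.57; u = 5.35/121.57 = 4.40%.
May: labor force = 112.77 + 7.15 = 119.92; u = 7.15/119.92 = 5.96%.
Change = 5.96% − 4.40% = +1.56 pp.

The unemployment rate changed by +1.56 percentage points.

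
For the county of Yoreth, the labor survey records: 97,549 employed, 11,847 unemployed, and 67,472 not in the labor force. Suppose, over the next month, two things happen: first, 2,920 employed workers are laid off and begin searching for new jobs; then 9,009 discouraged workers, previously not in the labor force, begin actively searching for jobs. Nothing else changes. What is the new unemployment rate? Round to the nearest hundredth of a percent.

Initially, labor force = 97,549 + 11,847 = 109,396, so u = 11,847/109,396 = 10.83%.
After the first change, employed falls and unemployed rises by 2,920; labor force unchanged → E = 94,629, U = 14,767, labor force = 109,396.
After the second change, unemployed and labor force both rise by 9,009 → E = 94,629, U = 23,776, labor force = 118,405.
New unemployment rate = 23,776 / 118,405 = 20.08%.

New unemployment rate ≈ 20.08%.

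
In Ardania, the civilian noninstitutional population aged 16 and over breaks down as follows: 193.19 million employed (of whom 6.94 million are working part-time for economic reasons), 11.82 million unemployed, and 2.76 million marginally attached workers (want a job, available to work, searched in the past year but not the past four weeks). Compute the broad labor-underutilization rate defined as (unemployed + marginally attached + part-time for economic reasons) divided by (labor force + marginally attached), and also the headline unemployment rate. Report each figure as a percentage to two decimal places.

Labor force = 193.19 + 11.82 = 205.01 million.
Numerator = 11.82 + 2.76 + 6.94 = 21.52 million.
Denominator = 205.01 + 2.76 = 207.77 million.
Broad rate = 21.52 / 207.77 = 10.36%.
Headline unemployment rate = 11.82 / 205.01 = 5.77%.

Broad underutilization rate ≈ 10.36%; headline unemployment rate ≈ 5.77%.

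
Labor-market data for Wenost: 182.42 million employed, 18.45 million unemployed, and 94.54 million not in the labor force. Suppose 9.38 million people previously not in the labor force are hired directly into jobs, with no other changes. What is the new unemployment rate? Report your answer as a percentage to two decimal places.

New unemployment rate ≈ 8.78%.

Initially, labor force = 182.42 + 18.45 = 200.87 million, so u = 18.45/200.87 = 9.19%.
After the change, employed and labor force both rise by 9.38; unemployed unchanged → E = 191.80, U = 18.45, labor force = 210.25 million.
New unemployment rate = 18.45 / 210.25 = 8.78%.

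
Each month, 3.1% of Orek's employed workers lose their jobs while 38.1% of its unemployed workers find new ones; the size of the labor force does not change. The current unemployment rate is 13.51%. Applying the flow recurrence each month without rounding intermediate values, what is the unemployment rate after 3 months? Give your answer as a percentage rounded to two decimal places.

With a fixed labor force, u_{t+1} = u_t + s·(1−u_t) − f·u_t = u_t·(1−s−f) + s.
Here 1−s−f = 0.588 and s = 0.031.
u_1 = 0.135100 × 0.588 + 0.031 = 0.110439.
u_2 = 0.110439 × 0.588 + 0.031 = 0.095938.
u_3 = 0.095938 × 0.588 + 0.031 = 0.087412.

Unemployment rate after three months ≈ 8.74%.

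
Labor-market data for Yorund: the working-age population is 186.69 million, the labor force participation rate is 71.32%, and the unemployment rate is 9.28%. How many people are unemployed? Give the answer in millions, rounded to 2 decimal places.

Labor force = 0.7132 × 186.69 = 133.15 million.
Unemployed = 0.0928 × 133.15 ≈ 12.36 million.

About 12.36 million are unemployed.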